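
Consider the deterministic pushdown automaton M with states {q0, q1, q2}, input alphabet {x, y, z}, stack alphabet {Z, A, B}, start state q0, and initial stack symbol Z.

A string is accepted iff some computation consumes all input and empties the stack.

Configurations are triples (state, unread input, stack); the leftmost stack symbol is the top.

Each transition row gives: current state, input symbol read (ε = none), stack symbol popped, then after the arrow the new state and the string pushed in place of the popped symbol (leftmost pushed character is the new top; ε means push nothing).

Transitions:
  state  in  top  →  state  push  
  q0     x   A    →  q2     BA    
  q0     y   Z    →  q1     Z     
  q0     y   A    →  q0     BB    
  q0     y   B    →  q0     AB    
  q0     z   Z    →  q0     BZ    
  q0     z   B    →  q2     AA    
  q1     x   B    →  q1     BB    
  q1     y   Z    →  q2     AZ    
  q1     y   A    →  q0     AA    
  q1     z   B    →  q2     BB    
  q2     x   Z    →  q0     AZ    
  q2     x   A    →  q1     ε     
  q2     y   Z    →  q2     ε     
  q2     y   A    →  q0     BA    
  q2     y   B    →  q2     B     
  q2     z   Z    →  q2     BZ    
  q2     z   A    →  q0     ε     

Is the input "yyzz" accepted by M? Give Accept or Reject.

Reject

(q0, yyzz, Z) ⊢ (q1, yzz, Z) ⊢ (q2, zz, AZ) ⊢ (q0, z, Z) ⊢ (q0, ε, BZ)
All input consumed; stack is BZ, not empty, and no further ε-move applies.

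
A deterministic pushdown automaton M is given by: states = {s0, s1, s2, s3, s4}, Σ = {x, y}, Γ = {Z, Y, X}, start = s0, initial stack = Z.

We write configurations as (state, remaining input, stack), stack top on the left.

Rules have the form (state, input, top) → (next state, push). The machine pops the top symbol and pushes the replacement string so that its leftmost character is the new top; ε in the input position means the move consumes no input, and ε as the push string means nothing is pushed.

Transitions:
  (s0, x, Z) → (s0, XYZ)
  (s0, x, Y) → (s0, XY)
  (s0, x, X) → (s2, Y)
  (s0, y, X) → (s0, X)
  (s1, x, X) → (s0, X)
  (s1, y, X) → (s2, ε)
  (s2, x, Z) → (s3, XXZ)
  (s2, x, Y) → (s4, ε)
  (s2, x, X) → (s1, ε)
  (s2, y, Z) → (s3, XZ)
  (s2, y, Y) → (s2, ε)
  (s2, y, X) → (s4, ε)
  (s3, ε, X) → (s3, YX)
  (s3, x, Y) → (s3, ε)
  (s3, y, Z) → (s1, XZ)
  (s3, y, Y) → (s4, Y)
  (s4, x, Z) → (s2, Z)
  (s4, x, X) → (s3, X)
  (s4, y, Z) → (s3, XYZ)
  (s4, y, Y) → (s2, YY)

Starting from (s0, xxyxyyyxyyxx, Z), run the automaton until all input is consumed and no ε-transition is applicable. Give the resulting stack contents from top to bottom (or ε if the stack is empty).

(s0, xxyxyyyxyyxx, Z)
  read x, top Z: go to s0, push XYZ → (s0, xyxyyyxyyxx, XYZ)
  read x, top X: go to s2, push Y → (s2, yxyyyxyyxx, YYZ)
  read y, top Y: go to s2, push ε → (s2, xyyyxyyxx, YZ)
  read x, top Y: go to s4, push ε → (s4, yyyxyyxx, Z)
  read y, top Z: go to s3, push XYZ → (s3, yyxyyxx, XYZ)
  ε-move, top X: go to s3, push YX → (s3, yyxyyxx, YXYZ)
  read y, top Y: go to s4, push Y → (s4, yxyyxx, YXYZ)
  read y, top Y: go to s2, push YY → (s2, xyyxx, YYXYZ)
  read x, top Y: go to s4, push ε → (s4, yyxx, YXYZ)
  read y, top Y: go to s2, push YY → (s2, yxx, YYXYZ)
  read y, top Y: go to s2, push ε → (s2, xx, YXYZ)
  read x, top Y: go to s4, push ε → (s4, x, XYZ)
  read x, top X: go to s3, push X → (s3, ε, XYZ)
  ε-move, top X: go to s3, push YX → (s3, ε, YXYZ)
All input consumed in state s3 with stack YXYZ.

YXYZ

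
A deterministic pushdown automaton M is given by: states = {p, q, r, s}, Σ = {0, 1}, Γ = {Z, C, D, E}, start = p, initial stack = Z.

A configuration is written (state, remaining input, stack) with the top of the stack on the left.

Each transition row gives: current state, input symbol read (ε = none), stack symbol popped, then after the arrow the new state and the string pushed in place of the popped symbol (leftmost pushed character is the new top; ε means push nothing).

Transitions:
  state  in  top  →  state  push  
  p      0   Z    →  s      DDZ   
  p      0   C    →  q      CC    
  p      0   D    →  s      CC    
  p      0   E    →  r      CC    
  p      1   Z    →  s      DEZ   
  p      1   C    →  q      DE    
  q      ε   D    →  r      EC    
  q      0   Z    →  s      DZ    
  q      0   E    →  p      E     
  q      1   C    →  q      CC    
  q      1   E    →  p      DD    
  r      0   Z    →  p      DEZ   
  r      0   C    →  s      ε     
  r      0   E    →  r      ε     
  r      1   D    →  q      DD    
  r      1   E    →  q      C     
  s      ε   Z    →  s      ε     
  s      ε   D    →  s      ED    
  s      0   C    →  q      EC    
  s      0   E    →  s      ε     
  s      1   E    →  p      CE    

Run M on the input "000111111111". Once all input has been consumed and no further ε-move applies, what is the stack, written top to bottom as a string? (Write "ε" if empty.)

CCCCCCCCEEDDZ

(p, 000111111111, Z)
  read 0, top Z: go to s, push DDZ → (s, 00111111111, DDZ)
  ε-move, top D: go to s, push ED → (s, 00111111111, EDDZ)
  read 0, top E: go to s, push ε → (s, 0111111111, DDZ)
  ε-move, top D: go to s, push ED → (s, 0111111111, EDDZ)
  read 0, top E: go to s, push ε → (s, 111111111, DDZ)
  ε-move, top D: go to s, push ED → (s, 111111111, EDDZ)
  read 1, top E: go to p, push CE → (p, 11111111, CEDDZ)
  read 1, top C: go to q, push DE → (q, 1111111, DEEDDZ)
  ε-move, top D: go to r, push EC → (r, 1111111, ECEEDDZ)
  read 1, top E: go to q, push C → (q, 111111, CCEEDDZ)
  read 1, top C: go to q, push CC → (q, 11111, CCCEEDDZ)
  read 1, top C: go to q, push CC → (q, 1111, CCCCEEDDZ)
  read 1, top C: go to q, push CC → (q, 111, CCCCCEEDDZ)
  read 1, top C: go to q, push CC → (q, 11, CCCCCCEEDDZ)
  read 1, top C: go to q, push CC → (q, 1, CCCCCCCEEDDZ)
  read 1, top C: go to q, push CC → (q, ε, CCCCCCCCEEDDZ)
All input consumed in state q with stack CCCCCCCCEEDDZ.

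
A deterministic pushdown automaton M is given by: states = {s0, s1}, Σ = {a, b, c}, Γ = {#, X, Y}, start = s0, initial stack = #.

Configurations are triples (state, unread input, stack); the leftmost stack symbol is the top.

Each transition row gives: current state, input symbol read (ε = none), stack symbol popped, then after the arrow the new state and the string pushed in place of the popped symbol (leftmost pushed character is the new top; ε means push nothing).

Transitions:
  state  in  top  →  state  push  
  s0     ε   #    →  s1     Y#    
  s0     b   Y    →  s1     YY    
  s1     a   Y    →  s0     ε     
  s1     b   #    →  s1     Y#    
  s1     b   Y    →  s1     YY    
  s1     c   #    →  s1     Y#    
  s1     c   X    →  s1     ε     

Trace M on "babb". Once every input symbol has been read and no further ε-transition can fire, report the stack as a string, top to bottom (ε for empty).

(s0, babb, #)
  ε-move, top #: go to s1, push Y# → (s1, babb, Y#)
  read b, top Y: go to s1, push YY → (s1, abb, YY#)
  read a, top Y: go to s0, push ε → (s0, bb, Y#)
  read b, top Y: go to s1, push YY → (s1, b, YY#)
  read b, top Y: go to s1, push YY → (s1, ε, YYY#)
All input consumed in state s1 with stack YYY#.

YYY#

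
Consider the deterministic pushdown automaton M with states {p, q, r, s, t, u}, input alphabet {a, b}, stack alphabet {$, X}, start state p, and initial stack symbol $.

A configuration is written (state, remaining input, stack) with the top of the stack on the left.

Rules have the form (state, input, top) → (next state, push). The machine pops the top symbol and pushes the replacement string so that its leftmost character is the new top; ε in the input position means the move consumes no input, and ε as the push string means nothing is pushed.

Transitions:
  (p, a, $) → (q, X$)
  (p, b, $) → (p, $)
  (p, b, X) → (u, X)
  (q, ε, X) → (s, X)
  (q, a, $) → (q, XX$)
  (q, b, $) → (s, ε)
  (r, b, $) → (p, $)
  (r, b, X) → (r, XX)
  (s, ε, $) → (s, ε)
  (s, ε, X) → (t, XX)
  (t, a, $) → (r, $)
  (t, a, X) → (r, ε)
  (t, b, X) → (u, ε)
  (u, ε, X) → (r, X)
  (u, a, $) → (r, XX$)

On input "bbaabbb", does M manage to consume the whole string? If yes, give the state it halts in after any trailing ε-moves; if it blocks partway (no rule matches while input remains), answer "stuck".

r

(p, bbaabbb, $) ⊢ (p, baabbb, $) ⊢ (p, aabbb, $) ⊢ (q, abbb, X$) ⊢ (s, abbb, X$) ⊢ (t, abbb, XX$) ⊢ (r, bbb, X$) ⊢ (r, bb, XX$) ⊢ (r, b, XXX$) ⊢ (r, ε, XXXX$)
All input consumed; M is in state r.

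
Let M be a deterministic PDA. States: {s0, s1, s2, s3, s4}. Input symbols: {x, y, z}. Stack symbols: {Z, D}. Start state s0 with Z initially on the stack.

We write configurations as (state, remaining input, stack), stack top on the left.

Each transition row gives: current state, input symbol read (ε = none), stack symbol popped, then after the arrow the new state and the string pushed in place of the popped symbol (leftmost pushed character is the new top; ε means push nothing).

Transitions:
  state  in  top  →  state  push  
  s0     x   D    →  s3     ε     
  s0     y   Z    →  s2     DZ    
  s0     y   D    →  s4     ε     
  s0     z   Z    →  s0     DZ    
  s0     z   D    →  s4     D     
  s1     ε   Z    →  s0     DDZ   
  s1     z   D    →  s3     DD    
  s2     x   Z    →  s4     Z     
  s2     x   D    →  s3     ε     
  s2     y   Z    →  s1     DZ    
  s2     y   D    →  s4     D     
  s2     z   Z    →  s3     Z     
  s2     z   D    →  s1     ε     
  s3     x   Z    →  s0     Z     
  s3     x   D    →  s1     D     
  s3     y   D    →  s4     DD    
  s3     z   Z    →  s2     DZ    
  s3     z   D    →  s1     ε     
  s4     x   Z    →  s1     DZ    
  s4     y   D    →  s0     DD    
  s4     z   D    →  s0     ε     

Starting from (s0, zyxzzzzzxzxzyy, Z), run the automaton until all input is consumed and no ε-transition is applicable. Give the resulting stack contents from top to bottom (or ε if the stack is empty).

(s0, zyxzzzzzxzxzyy, Z) ⊢ (s0, yxzzzzzxzxzyy, DZ) ⊢ (s4, xzzzzzxzxzyy, Z) ⊢ (s1, zzzzzxzxzyy, DZ) ⊢ (s3, zzzzxzxzyy, DDZ) ⊢ (s1, zzzxzxzyy, DZ) ⊢ (s3, zzxzxzyy, DDZ) ⊢ (s1, zxzxzyy, DZ) ⊢ (s3, xzxzyy, DDZ) ⊢ (s1, zxzyy, DDZ) ⊢ (s3, xzyy, DDDZ) ⊢ (s1, zyy, DDDZ) ⊢ (s3, yy, DDDDZ) ⊢ (s4, y, DDDDDZ) ⊢ (s0, ε, DDDDDDZ)
All input consumed in state s0 with stack DDDDDDZ.

DDDDDDZ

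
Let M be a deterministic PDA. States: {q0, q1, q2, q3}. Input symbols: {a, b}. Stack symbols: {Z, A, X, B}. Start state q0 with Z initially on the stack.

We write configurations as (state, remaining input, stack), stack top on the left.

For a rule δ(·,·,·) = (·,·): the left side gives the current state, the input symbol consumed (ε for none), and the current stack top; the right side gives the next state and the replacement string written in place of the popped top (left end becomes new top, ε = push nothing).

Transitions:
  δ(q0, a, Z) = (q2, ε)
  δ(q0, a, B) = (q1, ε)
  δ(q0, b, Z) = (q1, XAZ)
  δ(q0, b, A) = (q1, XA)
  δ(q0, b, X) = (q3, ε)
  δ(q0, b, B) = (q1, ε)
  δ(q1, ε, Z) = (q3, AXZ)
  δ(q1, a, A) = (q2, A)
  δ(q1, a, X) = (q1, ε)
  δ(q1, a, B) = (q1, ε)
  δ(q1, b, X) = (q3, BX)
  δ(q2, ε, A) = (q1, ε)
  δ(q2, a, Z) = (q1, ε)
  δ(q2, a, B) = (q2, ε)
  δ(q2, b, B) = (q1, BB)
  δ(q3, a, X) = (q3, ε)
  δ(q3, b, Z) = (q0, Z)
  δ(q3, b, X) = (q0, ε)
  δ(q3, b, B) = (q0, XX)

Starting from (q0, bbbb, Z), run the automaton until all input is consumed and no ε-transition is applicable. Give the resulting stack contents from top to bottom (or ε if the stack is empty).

(q0, bbbb, Z) ⊢ (q1, bbb, XAZ) ⊢ (q3, bb, BXAZ) ⊢ (q0, b, XXXAZ) ⊢ (q3, ε, XXAZ)
All input consumed in state q3 with stack XXAZ.

XXAZ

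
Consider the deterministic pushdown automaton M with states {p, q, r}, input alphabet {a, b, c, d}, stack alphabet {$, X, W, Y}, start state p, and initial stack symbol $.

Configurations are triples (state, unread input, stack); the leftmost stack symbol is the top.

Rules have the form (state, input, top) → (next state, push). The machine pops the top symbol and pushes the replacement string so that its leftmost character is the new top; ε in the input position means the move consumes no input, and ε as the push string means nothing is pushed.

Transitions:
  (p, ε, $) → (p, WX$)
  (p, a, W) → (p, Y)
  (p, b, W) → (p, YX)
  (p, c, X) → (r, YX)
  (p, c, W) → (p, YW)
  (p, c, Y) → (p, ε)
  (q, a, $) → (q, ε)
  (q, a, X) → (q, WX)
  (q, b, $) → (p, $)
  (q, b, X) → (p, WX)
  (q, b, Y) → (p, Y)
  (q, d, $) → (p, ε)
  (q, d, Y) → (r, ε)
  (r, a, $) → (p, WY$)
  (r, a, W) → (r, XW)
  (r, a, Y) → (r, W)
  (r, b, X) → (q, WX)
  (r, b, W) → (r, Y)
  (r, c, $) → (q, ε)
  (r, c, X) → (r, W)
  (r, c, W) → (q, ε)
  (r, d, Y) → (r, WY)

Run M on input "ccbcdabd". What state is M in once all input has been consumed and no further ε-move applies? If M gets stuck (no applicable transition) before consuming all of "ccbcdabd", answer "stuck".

stuck

(p, ccbcdabd, $) ⊢ (p, ccbcdabd, WX$) ⊢ (p, cbcdabd, YWX$) ⊢ (p, bcdabd, WX$) ⊢ (p, cdabd, YXX$) ⊢ (p, dabd, XX$)
No transition for (p, d, top X); M blocks with input dabd remaining.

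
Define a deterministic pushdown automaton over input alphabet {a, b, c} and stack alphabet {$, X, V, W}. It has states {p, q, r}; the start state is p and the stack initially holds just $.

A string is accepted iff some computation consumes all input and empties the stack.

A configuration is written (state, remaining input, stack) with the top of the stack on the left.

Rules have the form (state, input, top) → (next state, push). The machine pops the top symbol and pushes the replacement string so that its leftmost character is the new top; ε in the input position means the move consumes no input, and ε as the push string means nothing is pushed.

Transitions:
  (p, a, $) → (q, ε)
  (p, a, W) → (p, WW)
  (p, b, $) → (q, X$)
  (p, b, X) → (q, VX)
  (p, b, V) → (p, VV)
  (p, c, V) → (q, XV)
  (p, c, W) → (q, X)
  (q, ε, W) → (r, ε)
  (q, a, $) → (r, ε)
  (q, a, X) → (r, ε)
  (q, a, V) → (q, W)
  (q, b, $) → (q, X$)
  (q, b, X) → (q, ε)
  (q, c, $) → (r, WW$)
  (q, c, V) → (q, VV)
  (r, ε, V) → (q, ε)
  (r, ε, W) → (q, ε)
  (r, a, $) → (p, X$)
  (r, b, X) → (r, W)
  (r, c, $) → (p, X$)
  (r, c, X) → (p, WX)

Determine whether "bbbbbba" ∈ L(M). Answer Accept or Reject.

(p, bbbbbba, $)
  read b, top $: go to q, push X$ → (q, bbbbba, X$)
  read b, top X: go to q, push ε → (q, bbbba, $)
  read b, top $: go to q, push X$ → (q, bbba, X$)
  read b, top X: go to q, push ε → (q, bba, $)
  read b, top $: go to q, push X$ → (q, ba, X$)
  read b, top X: go to q, push ε → (q, a, $)
  read a, top $: go to r, push ε → (r, ε, ε)
All input consumed and the stack is empty.

Accept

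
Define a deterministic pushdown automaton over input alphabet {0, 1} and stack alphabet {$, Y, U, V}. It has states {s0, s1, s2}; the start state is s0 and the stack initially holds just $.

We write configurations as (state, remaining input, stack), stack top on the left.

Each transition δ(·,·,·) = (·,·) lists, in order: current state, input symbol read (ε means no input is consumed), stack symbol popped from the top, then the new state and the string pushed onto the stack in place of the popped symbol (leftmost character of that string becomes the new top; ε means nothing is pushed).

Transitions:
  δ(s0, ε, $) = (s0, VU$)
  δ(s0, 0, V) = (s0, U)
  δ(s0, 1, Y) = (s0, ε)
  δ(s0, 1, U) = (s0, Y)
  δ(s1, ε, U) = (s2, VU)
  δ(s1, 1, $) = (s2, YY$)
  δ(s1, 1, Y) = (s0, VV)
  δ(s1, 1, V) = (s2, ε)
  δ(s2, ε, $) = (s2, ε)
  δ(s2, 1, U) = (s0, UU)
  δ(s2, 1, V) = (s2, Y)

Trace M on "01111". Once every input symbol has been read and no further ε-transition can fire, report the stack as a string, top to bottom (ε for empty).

VU$

(s0, 01111, $) ⊢ (s0, 01111, VU$) ⊢ (s0, 1111, UU$) ⊢ (s0, 111, YU$) ⊢ (s0, 11, U$) ⊢ (s0, 1, Y$) ⊢ (s0, ε, $) ⊢ (s0, ε, VU$)
All input consumed in state s0 with stack VU$.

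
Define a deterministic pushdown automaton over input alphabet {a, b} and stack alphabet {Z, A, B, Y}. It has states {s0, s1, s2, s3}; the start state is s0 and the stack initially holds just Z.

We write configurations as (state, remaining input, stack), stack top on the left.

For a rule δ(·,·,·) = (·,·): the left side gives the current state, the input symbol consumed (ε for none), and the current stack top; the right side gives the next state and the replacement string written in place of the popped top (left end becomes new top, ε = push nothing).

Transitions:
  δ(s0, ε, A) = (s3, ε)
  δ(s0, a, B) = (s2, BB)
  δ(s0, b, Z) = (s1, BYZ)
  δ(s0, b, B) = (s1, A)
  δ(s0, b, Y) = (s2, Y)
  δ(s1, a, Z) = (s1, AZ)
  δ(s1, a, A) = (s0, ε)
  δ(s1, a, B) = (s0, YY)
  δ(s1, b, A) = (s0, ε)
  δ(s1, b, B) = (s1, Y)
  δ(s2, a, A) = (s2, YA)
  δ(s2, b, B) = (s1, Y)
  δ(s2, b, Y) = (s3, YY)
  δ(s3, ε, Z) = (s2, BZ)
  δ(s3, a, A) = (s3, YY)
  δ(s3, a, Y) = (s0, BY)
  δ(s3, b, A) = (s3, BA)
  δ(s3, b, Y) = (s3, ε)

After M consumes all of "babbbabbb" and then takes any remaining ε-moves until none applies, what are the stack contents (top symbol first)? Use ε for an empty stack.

(s0, babbbabbb, Z) ⊢ (s1, abbbabbb, BYZ) ⊢ (s0, bbbabbb, YYYZ) ⊢ (s2, bbabbb, YYYZ) ⊢ (s3, babbb, YYYYZ) ⊢ (s3, abbb, YYYZ) ⊢ (s0, bbb, BYYYZ) ⊢ (s1, bb, AYYYZ) ⊢ (s0, b, YYYZ) ⊢ (s2, ε, YYYZ)
All input consumed in state s2 with stack YYYZ.

YYYZ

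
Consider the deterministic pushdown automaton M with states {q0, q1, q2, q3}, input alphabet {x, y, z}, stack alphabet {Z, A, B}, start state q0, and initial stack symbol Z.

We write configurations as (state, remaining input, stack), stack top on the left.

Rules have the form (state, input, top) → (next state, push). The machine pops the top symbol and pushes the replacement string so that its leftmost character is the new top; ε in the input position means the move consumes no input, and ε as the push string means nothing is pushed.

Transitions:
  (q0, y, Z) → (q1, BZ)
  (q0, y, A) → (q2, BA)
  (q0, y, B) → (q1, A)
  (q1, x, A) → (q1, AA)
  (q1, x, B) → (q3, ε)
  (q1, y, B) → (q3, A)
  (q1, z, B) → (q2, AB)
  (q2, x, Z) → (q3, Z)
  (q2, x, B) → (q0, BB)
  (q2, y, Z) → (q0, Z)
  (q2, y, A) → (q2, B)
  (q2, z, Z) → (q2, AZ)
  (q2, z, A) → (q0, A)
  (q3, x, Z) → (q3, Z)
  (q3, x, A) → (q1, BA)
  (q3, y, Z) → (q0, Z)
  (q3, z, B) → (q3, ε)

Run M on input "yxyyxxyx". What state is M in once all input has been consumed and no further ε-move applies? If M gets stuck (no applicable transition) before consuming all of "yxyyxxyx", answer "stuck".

(q0, yxyyxxyx, Z)
  read y, top Z: go to q1, push BZ → (q1, xyyxxyx, BZ)
  read x, top B: go to q3, push ε → (q3, yyxxyx, Z)
  read y, top Z: go to q0, push Z → (q0, yxxyx, Z)
  read y, top Z: go to q1, push BZ → (q1, xxyx, BZ)
  read x, top B: go to q3, push ε → (q3, xyx, Z)
  read x, top Z: go to q3, push Z → (q3, yx, Z)
  read y, top Z: go to q0, push Z → (q0, x, Z)
No transition for (q0, x, top Z); M blocks with input x remaining.

stuck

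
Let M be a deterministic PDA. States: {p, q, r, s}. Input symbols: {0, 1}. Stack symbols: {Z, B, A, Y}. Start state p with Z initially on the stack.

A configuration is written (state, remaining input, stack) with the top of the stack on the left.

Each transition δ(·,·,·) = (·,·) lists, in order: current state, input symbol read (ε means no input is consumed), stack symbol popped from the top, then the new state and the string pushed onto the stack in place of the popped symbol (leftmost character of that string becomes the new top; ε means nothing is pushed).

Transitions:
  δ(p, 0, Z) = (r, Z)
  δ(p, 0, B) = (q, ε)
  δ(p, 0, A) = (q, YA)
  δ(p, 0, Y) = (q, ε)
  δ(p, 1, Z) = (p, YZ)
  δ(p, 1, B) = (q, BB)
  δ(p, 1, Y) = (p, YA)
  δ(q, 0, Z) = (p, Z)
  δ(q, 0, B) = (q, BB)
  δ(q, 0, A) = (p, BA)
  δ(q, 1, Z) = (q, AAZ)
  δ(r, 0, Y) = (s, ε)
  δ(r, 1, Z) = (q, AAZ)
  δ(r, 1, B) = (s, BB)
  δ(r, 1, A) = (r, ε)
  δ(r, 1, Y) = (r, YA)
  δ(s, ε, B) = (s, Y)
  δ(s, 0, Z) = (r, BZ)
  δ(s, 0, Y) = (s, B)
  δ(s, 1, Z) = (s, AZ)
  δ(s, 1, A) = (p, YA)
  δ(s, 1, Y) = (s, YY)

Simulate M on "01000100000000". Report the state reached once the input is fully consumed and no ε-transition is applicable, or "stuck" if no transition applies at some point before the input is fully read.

(p, 01000100000000, Z)
  read 0, top Z: go to r, push Z → (r, 1000100000000, Z)
  read 1, top Z: go to q, push AAZ → (q, 000100000000, AAZ)
  read 0, top A: go to p, push BA → (p, 00100000000, BAAZ)
  read 0, top B: go to q, push ε → (q, 0100000000, AAZ)
  read 0, top A: go to p, push BA → (p, 100000000, BAAZ)
  read 1, top B: go to q, push BB → (q, 00000000, BBAAZ)
  read 0, top B: go to q, push BB → (q, 0000000, BBBAAZ)
  read 0, top B: go to q, push BB → (q, 000000, BBBBAAZ)
  read 0, top B: go to q, push BB → (q, 00000, BBBBBAAZ)
  read 0, top B: go to q, push BB → (q, 0000, BBBBBBAAZ)
  read 0, top B: go to q, push BB → (q, 000, BBBBBBBAAZ)
  read 0, top B: go to q, push BB → (q, 00, BBBBBBBBAAZ)
  read 0, top B: go to q, push BB → (q, 0, BBBBBBBBBAAZ)
  read 0, top B: go to q, push BB → (q, ε, BBBBBBBBBBAAZ)
All input consumed; M is in state q.

q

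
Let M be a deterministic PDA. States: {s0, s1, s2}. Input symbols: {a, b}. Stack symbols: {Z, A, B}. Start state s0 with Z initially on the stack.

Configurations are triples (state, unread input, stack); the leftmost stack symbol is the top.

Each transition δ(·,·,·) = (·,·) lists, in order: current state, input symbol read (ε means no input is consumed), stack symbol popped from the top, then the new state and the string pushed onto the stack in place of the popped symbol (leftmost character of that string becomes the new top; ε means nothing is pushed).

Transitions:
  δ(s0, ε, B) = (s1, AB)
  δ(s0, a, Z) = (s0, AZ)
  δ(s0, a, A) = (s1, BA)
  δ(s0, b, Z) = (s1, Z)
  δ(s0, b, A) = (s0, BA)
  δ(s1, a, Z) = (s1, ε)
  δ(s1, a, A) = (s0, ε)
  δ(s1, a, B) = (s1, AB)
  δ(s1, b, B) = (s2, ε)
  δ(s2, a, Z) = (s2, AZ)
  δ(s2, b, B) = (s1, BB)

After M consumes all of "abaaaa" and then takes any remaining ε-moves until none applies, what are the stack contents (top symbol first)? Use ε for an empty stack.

(s0, abaaaa, Z) ⊢ (s0, baaaa, AZ) ⊢ (s0, aaaa, BAZ) ⊢ (s1, aaaa, ABAZ) ⊢ (s0, aaa, BAZ) ⊢ (s1, aaa, ABAZ) ⊢ (s0, aa, BAZ) ⊢ (s1, aa, ABAZ) ⊢ (s0, a, BAZ) ⊢ (s1, a, ABAZ) ⊢ (s0, ε, BAZ) ⊢ (s1, ε, ABAZ)
All input consumed in state s1 with stack ABAZ.

ABAZ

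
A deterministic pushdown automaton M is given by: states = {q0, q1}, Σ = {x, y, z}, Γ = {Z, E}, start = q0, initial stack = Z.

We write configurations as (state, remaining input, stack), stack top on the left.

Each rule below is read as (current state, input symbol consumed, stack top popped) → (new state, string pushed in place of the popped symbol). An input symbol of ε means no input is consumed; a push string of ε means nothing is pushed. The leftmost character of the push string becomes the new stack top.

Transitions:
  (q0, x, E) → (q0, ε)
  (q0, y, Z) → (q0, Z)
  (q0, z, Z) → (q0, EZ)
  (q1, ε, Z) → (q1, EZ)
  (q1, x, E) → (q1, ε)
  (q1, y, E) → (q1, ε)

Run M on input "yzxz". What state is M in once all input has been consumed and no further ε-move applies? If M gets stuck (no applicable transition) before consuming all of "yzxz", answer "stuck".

(q0, yzxz, Z)
  read y, top Z: go to q0, push Z → (q0, zxz, Z)
  read z, top Z: go to q0, push EZ → (q0, xz, EZ)
  read x, top E: go to q0, push ε → (q0, z, Z)
  read z, top Z: go to q0, push EZ → (q0, ε, EZ)
All input consumed; M is in state q0.

q0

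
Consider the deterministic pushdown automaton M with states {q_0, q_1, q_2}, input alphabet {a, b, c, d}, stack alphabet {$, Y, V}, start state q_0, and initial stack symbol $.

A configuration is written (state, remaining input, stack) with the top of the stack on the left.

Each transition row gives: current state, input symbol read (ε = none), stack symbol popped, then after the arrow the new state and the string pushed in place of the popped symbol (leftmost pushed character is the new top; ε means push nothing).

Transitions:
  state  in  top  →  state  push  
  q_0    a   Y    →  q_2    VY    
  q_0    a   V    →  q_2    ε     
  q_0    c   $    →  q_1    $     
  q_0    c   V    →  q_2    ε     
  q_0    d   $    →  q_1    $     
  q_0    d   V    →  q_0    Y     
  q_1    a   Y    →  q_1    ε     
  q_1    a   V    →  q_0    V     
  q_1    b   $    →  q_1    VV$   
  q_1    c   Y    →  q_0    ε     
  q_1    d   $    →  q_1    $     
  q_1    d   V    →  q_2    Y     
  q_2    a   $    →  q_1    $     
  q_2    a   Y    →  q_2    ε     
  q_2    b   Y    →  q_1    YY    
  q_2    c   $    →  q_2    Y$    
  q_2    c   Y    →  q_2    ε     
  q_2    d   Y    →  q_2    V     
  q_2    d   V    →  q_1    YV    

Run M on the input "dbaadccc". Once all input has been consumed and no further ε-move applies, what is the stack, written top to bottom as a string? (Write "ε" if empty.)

(q_0, dbaadccc, $) ⊢ (q_1, baadccc, $) ⊢ (q_1, aadccc, VV$) ⊢ (q_0, adccc, VV$) ⊢ (q_2, dccc, V$) ⊢ (q_1, ccc, YV$) ⊢ (q_0, cc, V$) ⊢ (q_2, c, $) ⊢ (q_2, ε, Y$)
All input consumed in state q_2 with stack Y$.

Y$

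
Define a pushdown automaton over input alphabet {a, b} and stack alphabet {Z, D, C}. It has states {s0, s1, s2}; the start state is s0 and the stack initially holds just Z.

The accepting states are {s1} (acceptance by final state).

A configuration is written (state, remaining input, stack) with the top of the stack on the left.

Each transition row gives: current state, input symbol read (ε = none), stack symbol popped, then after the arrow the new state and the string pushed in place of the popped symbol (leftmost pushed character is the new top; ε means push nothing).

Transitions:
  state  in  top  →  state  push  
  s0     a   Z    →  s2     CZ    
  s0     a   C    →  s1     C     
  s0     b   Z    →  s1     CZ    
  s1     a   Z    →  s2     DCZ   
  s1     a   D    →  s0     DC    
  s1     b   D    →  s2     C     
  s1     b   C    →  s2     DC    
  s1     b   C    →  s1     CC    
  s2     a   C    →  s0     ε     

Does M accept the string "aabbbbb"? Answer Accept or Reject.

One accepting computation: (s0, aabbbbb, Z) ⊢ (s2, abbbbb, CZ) ⊢ (s0, bbbbb, Z) ⊢ (s1, bbbb, CZ) ⊢ (s1, bbb, CCZ) ⊢ (s1, bb, CCCZ) ⊢ (s1, b, CCCCZ) ⊢ (s1, ε, CCCCCZ)
All input consumed and state s1 ∈ F.

Accept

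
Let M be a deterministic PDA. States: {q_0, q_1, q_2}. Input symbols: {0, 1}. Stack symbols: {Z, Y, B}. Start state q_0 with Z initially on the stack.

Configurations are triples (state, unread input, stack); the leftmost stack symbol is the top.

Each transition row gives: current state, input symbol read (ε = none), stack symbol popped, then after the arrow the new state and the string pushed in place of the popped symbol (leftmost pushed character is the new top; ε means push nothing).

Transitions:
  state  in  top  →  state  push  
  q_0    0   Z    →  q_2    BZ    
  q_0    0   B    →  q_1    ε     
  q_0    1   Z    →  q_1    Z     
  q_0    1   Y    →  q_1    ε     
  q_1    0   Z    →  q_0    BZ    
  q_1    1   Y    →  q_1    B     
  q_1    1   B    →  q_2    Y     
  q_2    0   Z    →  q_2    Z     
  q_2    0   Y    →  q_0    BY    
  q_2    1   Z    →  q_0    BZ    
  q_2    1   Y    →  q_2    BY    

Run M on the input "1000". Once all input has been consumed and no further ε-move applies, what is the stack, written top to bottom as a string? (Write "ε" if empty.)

(q_0, 1000, Z)
  read 1, top Z: go to q_1, push Z → (q_1, 000, Z)
  read 0, top Z: go to q_0, push BZ → (q_0, 00, BZ)
  read 0, top B: go to q_1, push ε → (q_1, 0, Z)
  read 0, top Z: go to q_0, push BZ → (q_0, ε, BZ)
All input consumed in state q_0 with stack BZ.

BZ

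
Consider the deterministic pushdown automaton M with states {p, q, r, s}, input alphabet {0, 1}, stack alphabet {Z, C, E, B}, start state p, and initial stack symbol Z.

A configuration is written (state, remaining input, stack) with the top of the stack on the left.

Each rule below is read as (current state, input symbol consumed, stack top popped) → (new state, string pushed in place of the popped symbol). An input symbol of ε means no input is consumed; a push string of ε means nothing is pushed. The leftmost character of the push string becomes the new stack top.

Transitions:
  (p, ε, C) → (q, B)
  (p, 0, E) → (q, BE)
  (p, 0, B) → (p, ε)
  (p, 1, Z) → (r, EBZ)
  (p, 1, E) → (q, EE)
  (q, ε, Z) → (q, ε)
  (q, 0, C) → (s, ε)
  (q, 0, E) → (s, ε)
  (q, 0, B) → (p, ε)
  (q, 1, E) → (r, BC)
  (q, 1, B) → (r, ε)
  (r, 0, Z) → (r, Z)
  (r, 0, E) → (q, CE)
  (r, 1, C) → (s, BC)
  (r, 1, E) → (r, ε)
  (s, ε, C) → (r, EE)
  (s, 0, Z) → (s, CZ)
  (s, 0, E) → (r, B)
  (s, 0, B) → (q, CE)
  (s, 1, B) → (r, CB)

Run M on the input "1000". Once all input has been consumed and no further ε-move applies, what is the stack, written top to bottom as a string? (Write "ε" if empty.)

BBZ

(p, 1000, Z)
  read 1, top Z: go to r, push EBZ → (r, 000, EBZ)
  read 0, top E: go to q, push CE → (q, 00, CEBZ)
  read 0, top C: go to s, push ε → (s, 0, EBZ)
  read 0, top E: go to r, push B → (r, ε, BBZ)
All input consumed in state r with stack BBZ.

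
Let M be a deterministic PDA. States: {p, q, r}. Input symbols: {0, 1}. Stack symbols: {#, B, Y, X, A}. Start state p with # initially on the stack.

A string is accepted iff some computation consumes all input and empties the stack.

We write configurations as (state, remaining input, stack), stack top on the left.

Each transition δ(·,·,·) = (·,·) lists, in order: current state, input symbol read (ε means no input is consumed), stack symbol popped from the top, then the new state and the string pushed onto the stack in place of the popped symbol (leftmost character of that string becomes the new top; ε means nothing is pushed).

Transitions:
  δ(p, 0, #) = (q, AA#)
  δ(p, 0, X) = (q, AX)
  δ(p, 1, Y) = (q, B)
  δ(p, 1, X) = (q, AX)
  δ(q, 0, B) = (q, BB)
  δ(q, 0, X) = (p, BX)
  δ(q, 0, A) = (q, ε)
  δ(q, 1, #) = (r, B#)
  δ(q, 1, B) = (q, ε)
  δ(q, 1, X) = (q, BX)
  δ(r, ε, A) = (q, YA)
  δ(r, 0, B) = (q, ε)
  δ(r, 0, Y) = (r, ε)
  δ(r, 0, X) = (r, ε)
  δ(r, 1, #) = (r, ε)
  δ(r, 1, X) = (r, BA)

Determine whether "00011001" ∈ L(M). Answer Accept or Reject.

Reject

(p, 00011001, #) ⊢ (q, 0011001, AA#) ⊢ (q, 011001, A#) ⊢ (q, 11001, #) ⊢ (r, 1001, B#)
No transition applies at (r, 1001, B#); input not fully consumed.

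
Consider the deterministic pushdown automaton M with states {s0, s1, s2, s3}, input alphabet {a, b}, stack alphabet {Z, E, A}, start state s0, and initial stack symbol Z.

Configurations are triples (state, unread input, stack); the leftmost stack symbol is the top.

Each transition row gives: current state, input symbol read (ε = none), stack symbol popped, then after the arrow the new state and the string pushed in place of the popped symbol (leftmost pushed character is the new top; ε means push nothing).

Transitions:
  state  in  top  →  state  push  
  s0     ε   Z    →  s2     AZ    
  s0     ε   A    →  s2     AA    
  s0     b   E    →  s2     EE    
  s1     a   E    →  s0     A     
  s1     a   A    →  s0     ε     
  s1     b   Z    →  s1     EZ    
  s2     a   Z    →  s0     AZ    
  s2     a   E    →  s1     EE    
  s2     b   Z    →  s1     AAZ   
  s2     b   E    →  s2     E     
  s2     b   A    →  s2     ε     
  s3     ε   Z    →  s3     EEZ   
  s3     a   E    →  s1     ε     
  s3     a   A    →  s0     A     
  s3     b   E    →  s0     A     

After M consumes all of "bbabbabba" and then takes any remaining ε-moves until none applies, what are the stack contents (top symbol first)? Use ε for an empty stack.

AAZ

(s0, bbabbabba, Z) ⊢ (s2, bbabbabba, AZ) ⊢ (s2, babbabba, Z) ⊢ (s1, abbabba, AAZ) ⊢ (s0, bbabba, AZ) ⊢ (s2, bbabba, AAZ) ⊢ (s2, babba, AZ) ⊢ (s2, abba, Z) ⊢ (s0, bba, AZ) ⊢ (s2, bba, AAZ) ⊢ (s2, ba, AZ) ⊢ (s2, a, Z) ⊢ (s0, ε, AZ) ⊢ (s2, ε, AAZ)
All input consumed in state s2 with stack AAZ.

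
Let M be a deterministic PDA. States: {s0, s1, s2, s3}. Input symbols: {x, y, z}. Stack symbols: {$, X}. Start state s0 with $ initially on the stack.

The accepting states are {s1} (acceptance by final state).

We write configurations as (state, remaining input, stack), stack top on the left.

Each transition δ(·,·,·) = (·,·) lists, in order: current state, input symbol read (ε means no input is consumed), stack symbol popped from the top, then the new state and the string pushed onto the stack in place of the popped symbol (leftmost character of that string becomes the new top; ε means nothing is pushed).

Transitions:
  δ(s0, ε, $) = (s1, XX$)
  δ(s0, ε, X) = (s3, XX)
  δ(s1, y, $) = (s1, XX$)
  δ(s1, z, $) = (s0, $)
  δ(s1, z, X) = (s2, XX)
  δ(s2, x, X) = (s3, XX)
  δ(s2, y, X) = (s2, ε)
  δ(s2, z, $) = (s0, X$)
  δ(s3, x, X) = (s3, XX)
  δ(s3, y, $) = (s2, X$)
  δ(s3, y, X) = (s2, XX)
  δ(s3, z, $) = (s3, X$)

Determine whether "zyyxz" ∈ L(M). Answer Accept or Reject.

Reject

(s0, zyyxz, $)
  ε-move, top $: go to s1, push XX$ → (s1, zyyxz, XX$)
  read z, top X: go to s2, push XX → (s2, yyxz, XXX$)
  read y, top X: go to s2, push ε → (s2, yxz, XX$)
  read y, top X: go to s2, push ε → (s2, xz, X$)
  read x, top X: go to s3, push XX → (s3, z, XX$)
No transition applies at (s3, z, XX$); input not fully consumed.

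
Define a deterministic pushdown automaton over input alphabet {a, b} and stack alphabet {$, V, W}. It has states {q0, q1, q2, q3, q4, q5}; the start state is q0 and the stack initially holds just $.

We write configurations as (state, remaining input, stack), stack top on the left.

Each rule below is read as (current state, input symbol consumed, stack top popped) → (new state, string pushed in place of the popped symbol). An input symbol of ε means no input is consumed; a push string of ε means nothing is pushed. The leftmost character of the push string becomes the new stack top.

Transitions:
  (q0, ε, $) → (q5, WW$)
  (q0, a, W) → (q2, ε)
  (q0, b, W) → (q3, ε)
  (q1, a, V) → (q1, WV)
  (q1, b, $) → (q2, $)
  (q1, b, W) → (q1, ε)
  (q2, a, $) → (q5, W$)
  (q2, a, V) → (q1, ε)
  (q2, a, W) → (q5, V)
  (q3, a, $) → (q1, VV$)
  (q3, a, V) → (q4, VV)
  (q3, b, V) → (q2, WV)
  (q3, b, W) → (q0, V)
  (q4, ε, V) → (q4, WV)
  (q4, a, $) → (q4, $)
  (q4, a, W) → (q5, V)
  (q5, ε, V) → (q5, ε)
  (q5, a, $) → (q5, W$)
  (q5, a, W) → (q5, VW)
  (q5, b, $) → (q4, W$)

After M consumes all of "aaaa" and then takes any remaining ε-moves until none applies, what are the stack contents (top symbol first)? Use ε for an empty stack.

WW$

(q0, aaaa, $) ⊢ (q5, aaaa, WW$) ⊢ (q5, aaa, VWW$) ⊢ (q5, aaa, WW$) ⊢ (q5, aa, VWW$) ⊢ (q5, aa, WW$) ⊢ (q5, a, VWW$) ⊢ (q5, a, WW$) ⊢ (q5, ε, VWW$) ⊢ (q5, ε, WW$)
All input consumed in state q5 with stack WW$.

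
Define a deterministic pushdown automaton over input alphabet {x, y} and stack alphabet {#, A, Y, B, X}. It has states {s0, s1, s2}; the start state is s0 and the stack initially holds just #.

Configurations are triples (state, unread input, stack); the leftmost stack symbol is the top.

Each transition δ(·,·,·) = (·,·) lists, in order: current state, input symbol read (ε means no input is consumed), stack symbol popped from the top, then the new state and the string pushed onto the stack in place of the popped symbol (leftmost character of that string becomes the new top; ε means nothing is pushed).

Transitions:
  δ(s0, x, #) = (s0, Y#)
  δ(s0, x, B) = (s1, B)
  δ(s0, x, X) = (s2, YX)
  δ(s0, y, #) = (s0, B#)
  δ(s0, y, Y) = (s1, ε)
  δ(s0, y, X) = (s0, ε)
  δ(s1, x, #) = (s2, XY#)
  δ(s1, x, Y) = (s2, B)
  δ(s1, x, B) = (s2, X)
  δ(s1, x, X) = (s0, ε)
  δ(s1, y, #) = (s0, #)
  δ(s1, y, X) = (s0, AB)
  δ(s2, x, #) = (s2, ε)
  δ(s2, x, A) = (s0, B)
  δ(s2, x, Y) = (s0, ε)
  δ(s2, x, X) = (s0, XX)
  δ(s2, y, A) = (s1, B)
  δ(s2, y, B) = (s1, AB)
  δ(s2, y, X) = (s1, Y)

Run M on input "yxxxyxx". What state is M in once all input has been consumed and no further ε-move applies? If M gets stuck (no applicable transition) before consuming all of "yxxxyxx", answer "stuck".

s0

(s0, yxxxyxx, #)
  read y, top #: go to s0, push B# → (s0, xxxyxx, B#)
  read x, top B: go to s1, push B → (s1, xxyxx, B#)
  read x, top B: go to s2, push X → (s2, xyxx, X#)
  read x, top X: go to s0, push XX → (s0, yxx, XX#)
  read y, top X: go to s0, push ε → (s0, xx, X#)
  read x, top X: go to s2, push YX → (s2, x, YX#)
  read x, top Y: go to s0, push ε → (s0, ε, X#)
All input consumed; M is in state s0.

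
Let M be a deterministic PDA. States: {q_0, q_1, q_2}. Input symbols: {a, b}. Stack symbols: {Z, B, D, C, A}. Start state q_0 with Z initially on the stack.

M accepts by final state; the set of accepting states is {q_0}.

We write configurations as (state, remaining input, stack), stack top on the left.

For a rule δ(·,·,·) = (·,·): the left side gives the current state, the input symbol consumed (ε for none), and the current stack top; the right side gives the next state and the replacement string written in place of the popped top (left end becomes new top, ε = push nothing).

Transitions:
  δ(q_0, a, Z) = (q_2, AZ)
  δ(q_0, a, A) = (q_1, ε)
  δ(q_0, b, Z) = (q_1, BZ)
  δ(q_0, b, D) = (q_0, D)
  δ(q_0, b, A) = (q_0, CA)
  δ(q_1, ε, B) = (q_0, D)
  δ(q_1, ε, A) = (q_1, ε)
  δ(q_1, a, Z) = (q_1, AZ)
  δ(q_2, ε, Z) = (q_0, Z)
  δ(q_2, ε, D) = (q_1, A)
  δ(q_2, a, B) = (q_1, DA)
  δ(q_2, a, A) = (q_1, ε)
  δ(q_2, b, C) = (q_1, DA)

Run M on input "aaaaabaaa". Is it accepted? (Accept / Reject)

(q_0, aaaaabaaa, Z) ⊢ (q_2, aaaabaaa, AZ) ⊢ (q_1, aaabaaa, Z) ⊢ (q_1, aabaaa, AZ) ⊢ (q_1, aabaaa, Z) ⊢ (q_1, abaaa, AZ) ⊢ (q_1, abaaa, Z) ⊢ (q_1, baaa, AZ) ⊢ (q_1, baaa, Z)
No transition applies at (q_1, baaa, Z); input not fully consumed.

Reject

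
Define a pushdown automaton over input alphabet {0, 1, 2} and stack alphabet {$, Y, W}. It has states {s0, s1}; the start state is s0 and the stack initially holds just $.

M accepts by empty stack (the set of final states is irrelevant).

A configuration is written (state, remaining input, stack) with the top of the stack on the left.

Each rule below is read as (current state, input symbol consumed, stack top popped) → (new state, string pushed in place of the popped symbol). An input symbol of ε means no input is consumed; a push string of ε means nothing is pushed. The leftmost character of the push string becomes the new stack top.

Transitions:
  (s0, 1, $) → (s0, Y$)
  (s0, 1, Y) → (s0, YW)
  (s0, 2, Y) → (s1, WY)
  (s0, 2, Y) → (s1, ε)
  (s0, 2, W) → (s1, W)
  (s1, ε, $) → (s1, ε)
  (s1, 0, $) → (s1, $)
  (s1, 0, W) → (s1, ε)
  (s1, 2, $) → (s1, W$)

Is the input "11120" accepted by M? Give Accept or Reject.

Reject

No computation consumes all input and empties the stack.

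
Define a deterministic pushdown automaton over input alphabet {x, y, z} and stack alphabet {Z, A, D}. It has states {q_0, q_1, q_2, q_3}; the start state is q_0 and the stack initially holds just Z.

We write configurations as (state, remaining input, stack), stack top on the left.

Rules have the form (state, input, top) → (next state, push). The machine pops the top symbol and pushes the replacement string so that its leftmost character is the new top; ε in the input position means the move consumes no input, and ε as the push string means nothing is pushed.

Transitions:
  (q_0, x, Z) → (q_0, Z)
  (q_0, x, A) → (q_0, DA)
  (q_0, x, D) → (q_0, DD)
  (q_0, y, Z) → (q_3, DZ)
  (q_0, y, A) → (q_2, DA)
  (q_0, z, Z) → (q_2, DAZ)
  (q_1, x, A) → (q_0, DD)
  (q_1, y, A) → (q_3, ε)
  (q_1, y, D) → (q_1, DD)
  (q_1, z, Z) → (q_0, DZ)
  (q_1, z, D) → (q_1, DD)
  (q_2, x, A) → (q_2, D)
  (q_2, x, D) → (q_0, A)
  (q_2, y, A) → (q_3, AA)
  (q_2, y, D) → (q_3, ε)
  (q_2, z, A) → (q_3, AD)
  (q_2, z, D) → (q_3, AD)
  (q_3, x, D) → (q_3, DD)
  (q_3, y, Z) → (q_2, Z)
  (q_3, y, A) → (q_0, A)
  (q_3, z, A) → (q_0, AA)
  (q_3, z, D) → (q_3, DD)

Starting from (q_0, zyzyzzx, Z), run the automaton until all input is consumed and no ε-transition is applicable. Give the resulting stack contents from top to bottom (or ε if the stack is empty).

(q_0, zyzyzzx, Z)
  read z, top Z: go to q_2, push DAZ → (q_2, yzyzzx, DAZ)
  read y, top D: go to q_3, push ε → (q_3, zyzzx, AZ)
  read z, top A: go to q_0, push AA → (q_0, yzzx, AAZ)
  read y, top A: go to q_2, push DA → (q_2, zzx, DAAZ)
  read z, top D: go to q_3, push AD → (q_3, zx, ADAAZ)
  read z, top A: go to q_0, push AA → (q_0, x, AADAAZ)
  read x, top A: go to q_0, push DA → (q_0, ε, DAADAAZ)
All input consumed in state q_0 with stack DAADAAZ.

DAADAAZ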